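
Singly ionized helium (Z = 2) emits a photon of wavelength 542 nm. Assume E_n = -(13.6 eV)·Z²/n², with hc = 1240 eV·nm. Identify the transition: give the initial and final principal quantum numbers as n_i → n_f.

The photon energy is ΔE = hc/λ = 1240 / 542 = 2.288 eV.
With Z = 2, ΔE = 54.40 × (1/n_f² − 1/n_i²), so 1/n_f² − 1/n_i² = 0.04206.
Trying n_f = 4 gives 1/n_i² = 0.02044, i.e. n_i ≈ 7; this pair matches.

n_i = 7, n_f = 4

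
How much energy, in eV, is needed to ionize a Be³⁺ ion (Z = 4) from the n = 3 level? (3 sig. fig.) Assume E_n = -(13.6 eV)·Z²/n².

E_n = −13.6 Z²/n² = −217.6/n² eV for Z = 4.
E_3 = −217.6/9 = −24.2 eV, so ionization (to E = 0) requires 24.2 eV.

24.2 eV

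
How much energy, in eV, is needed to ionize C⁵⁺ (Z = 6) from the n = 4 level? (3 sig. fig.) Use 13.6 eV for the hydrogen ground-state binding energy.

E_n = −13.6 Z²/n² = −489.6/n² eV for Z = 6.
E_4 = −489.6/16 = −30.6 eV, so ionization (to E = 0) requires 30.6 eV.

30.6 eV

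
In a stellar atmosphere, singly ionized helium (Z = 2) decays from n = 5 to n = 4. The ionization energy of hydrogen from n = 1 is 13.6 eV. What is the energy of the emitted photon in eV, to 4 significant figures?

The Bohr energies scale as Z², so for Z = 2: E_n = −54.40/n² eV.
E_5 = −54.40/25 = −2.176 eV and E_4 = −54.40/16 = −3.400 eV.
The photon energy is |E_5 − E_4| = 1.224 eV.

1.224 eV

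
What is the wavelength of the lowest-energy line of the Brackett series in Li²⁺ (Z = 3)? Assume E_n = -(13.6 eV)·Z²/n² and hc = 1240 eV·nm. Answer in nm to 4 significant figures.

The Brackett series terminates on n_f = 4; the first line has n_i = 4+1 = 5.
ΔE = 122.4 × (1/4² − 1/5²) = 2.754 eV.
λ = 1240 / 2.754 = 450.3 nm.

450.3 nm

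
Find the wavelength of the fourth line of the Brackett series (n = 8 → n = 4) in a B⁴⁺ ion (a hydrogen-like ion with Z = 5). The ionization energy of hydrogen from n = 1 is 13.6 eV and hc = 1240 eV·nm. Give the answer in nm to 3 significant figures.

The Brackett series terminates on n_f = 4; the fourth line has n_i = 4+4 = 8.
ΔE = 340.0 × (1/4² − 1/8²) = 15.94 eV.
λ = 1240 / 15.94 = 77.8 nm.

77.8 nm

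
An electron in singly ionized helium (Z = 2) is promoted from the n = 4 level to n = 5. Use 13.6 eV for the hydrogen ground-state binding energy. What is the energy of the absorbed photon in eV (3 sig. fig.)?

1.22 eV

The Bohr energies scale as Z², so for Z = 2: E_n = −54.40/n² eV.
E_5 = −54.40/25 = −2.176 eV and E_4 = −54.40/16 = −3.400 eV.
The photon energy is |E_5 − E_4| = 1.22 eV.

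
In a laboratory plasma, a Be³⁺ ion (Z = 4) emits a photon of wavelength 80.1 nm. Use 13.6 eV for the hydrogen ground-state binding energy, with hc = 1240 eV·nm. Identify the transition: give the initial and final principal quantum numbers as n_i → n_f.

The photon energy is ΔE = hc/λ = 1240 / 80.1 = 15.48 eV.
With Z = 4, ΔE = 217.6 × (1/n_f² − 1/n_i²), so 1/n_f² − 1/n_i² = 0.07114.
Trying n_f = 3 gives 1/n_i² = 0.03997, i.e. n_i ≈ 5; this pair matches.

n_i = 5, n_f = 3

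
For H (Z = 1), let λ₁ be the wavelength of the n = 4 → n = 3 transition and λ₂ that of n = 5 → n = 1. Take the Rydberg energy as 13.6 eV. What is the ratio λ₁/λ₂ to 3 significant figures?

λ ∝ 1/ΔE ∝ 1/(1/n_f² − 1/n_i²), and the Z² and hc factors cancel in the ratio.
λ₁/λ₂ = (1/1² − 1/5²)/(1/3² − 1/4²) = 0.9600/0.04861 = 19.7.

19.7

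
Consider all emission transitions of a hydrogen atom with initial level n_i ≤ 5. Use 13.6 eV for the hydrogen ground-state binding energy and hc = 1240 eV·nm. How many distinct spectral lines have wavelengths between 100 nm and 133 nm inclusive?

2

Enumerate all n_i → n_f pairs with 1 ≤ n_f < n_i ≤ 5 and compute λ = 1240 / [13.6·1·(1/n_f² − 1/n_i²)].
Lines falling in [100, 133] nm: 3→1 (102.6 nm), 2→1 (121.6 nm).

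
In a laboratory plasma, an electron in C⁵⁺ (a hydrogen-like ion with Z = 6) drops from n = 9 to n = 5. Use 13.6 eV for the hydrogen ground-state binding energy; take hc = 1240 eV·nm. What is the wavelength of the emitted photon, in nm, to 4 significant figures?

For Z = 6 the level energies scale as Z², so the effective Rydberg energy is 13.6 × 36 = 489.6 eV.
ΔE = 489.6 × (1/5² − 1/9²) = 489.6 × 0.02765 = 13.54 eV.
λ = hc/ΔE = 1240 / 13.54 = 91.58 nm.

91.58 nm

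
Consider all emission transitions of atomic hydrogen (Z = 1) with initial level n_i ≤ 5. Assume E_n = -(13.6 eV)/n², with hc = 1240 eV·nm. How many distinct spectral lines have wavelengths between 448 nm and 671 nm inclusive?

2

Enumerate all n_i → n_f pairs with 1 ≤ n_f < n_i ≤ 5 and compute λ = 1240 / [13.6·1·(1/n_f² − 1/n_i²)].
Lines falling in [448, 671] nm: 4→2 (486.3 nm), 3→2 (656.5 nm).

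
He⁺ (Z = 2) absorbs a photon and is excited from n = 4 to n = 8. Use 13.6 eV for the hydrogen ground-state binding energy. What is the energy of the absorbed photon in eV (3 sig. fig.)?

2.55 eV

The Bohr energies scale as Z², so for Z = 2: E_n = −54.40/n² eV.
E_8 = −54.40/64 = −0.8500 eV and E_4 = −54.40/16 = −3.400 eV.
The photon energy is |E_8 − E_4| = 2.55 eV.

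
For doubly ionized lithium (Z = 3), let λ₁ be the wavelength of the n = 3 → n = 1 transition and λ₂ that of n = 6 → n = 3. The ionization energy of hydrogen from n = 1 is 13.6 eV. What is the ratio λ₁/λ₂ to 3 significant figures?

λ ∝ 1/ΔE ∝ 1/(1/n_f² − 1/n_i²), and the Z² and hc factors cancel in the ratio.
λ₁/λ₂ = (1/3² − 1/6²)/(1/1² − 1/3²) = 0.08333/0.8889 = 0.0938.

0.0938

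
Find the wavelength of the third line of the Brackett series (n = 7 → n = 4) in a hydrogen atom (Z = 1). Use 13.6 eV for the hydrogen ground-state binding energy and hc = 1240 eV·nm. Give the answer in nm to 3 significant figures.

2170 nm

The Brackett series terminates on n_f = 4; the third line has n_i = 4+3 = 7.
ΔE = 13.60 × (1/4² − 1/7²) = 0.5724 eV.
λ = 1240 / 0.5724 = 2170 nm.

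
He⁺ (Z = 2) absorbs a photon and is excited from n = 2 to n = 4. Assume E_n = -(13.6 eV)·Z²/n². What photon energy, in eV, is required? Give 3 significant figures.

The Bohr energies scale as Z², so for Z = 2: E_n = −54.40/n² eV.
E_4 = −54.40/16 = −3.400 eV and E_2 = −54.40/4 = −13.60 eV.
The photon energy is |E_4 − E_2| = 10.2 eV.

10.2 eV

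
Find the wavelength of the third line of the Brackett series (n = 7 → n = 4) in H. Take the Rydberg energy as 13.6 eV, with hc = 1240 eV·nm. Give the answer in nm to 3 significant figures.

2170 nm

The Brackett series terminates on n_f = 4; the third line has n_i = 4+3 = 7.
ΔE = 13.60 × (1/4² − 1/7²) = 0.5724 eV.
λ = 1240 / 0.5724 = 2170 nm.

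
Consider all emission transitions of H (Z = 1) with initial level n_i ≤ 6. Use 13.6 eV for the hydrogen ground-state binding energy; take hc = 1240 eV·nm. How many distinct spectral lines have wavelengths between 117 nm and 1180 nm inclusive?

Enumerate all n_i → n_f pairs with 1 ≤ n_f < n_i ≤ 6 and compute λ = 1240 / [13.6·1·(1/n_f² − 1/n_i²)].
Lines falling in [117, 1180] nm: 2→1 (121.6 nm), 6→2 (410.3 nm), 5→2 (434.2 nm), 4→2 (486.3 nm), 3→2 (656.5 nm), 6→3 (1094 nm).

6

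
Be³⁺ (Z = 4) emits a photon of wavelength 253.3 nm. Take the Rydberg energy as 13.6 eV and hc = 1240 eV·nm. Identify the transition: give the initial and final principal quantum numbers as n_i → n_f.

n_i = 5, n_f = 4

The photon energy is ΔE = hc/λ = 1240 / 253.3 = 4.895 eV.
With Z = 4, ΔE = 217.6 × (1/n_f² − 1/n_i²), so 1/n_f² − 1/n_i² = 0.02250.
Trying n_f = 4 gives 1/n_i² = 0.04000, i.e. n_i ≈ 5; this pair matches.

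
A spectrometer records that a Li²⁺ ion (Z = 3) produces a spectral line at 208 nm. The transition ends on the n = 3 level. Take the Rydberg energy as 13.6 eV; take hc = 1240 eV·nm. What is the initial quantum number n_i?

The photon energy is ΔE = hc/λ = 1240 / 208 = 5.962 eV.
With Z = 3, ΔE = 122.4 × (1/n_f² − 1/n_i²), so 1/n_f² − 1/n_i² = 0.04871.
With n_f = 3: 1/n_i² = 1/9 − 0.04871 = 0.06241, so n_i ≈ 4.00.

n_i = 4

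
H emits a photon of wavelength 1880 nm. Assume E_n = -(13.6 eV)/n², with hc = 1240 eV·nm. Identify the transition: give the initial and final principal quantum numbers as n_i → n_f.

The photon energy is ΔE = hc/λ = 1240 / 1880 = 0.6596 eV.
With Z = 1, ΔE = 13.60 × (1/n_f² − 1/n_i²), so 1/n_f² − 1/n_i² = 0.04850.
Trying n_f = 3 gives 1/n_i² = 0.06261, i.e. n_i ≈ 4; this pair matches.

n_i = 4, n_f = 3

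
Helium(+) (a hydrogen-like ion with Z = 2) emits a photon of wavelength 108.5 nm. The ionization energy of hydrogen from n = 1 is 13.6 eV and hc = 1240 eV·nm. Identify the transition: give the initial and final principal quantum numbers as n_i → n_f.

The photon energy is ΔE = hc/λ = 1240 / 108.5 = 11.43 eV.
With Z = 2, ΔE = 54.40 × (1/n_f² − 1/n_i²), so 1/n_f² − 1/n_i² = 0.2101.
Trying n_f = 2 gives 1/n_i² = 0.03992, i.e. n_i ≈ 5; this pair matches.

n_i = 5, n_f = 2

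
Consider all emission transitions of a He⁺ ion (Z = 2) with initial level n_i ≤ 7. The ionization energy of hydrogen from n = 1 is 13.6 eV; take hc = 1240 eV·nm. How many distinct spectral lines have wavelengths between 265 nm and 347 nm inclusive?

Enumerate all n_i → n_f pairs with 1 ≤ n_f < n_i ≤ 7 and compute λ = 1240 / [13.6·4·(1/n_f² − 1/n_i²)].
Lines falling in [265, 347] nm: 6→3 (273.5 nm), 5→3 (320.5 nm).

2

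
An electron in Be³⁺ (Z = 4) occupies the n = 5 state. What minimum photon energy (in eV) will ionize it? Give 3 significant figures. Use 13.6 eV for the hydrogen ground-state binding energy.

8.70 eV

E_n = −13.6 Z²/n² = −217.6/n² eV for Z = 4.
E_5 = −217.6/25 = −8.70 eV, so ionization (to E = 0) requires 8.70 eV.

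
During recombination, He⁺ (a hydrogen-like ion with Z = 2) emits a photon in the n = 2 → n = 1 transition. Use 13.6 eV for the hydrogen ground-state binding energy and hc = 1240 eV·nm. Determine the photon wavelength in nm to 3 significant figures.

For Z = 2 the level energies scale as Z², so the effective Rydberg energy is 13.6 × 4 = 54.40 eV.
ΔE = 54.40 × (1/1² − 1/2²) = 54.40 × 0.7500 = 40.80 eV.
λ = hc/ΔE = 1240 / 40.80 = 30.4 nm.

30.4 nm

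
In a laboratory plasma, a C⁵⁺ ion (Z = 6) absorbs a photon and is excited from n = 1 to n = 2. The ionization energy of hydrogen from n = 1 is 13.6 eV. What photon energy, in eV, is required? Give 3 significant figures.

The Bohr energies scale as Z², so for Z = 6: E_n = −489.6/n² eV.
E_2 = −489.6/4 = −122.4 eV and E_1 = −489.6/1 = −489.6 eV.
The photon energy is |E_2 − E_1| = 367 eV.

367 eV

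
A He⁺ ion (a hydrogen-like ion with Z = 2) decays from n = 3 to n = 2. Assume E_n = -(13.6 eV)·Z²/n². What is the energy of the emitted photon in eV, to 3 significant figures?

The Bohr energies scale as Z², so for Z = 2: E_n = −54.40/n² eV.
E_3 = −54.40/9 = −6.044 eV and E_2 = −54.40/4 = −13.60 eV.
The photon energy is |E_3 − E_2| = 7.56 eV.

7.56 eV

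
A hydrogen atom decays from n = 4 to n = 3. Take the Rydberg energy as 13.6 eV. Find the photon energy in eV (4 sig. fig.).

E_4 = −13.60/16 = −0.8500 eV and E_3 = −13.60/9 = −1.511 eV.
The photon energy is |E_4 − E_3| = 0.6611 eV.

0.6611 eV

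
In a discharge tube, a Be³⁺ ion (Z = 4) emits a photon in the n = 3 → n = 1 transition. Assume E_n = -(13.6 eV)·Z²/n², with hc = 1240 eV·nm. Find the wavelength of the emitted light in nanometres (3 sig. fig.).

For Z = 4 the level energies scale as Z², so the effective Rydberg energy is 13.6 × 16 = 217.6 eV.
ΔE = 217.6 × (1/1² − 1/3²) = 217.6 × 0.8889 = 193.4 eV.
λ = hc/ΔE = 1240 / 193.4 = 6.41 nm.

6.41 nm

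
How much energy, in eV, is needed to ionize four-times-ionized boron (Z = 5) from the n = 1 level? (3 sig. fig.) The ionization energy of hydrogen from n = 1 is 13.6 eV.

340 eV

E_n = −13.6 Z²/n² = −340.0/n² eV for Z = 5.
E_1 = −340.0/1 = −340 eV, so ionization (to E = 0) requires 340 eV.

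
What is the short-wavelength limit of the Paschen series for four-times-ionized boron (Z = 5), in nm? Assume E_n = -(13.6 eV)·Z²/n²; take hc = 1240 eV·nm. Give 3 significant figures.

The Paschen series has lower level n_f = 3; the series limit corresponds to n_i → ∞.
ΔE_max = 13.6 × 25 / 3² = 37.78 eV.
λ_min = 1240 / 37.78 = 32.8 nm.

32.8 nm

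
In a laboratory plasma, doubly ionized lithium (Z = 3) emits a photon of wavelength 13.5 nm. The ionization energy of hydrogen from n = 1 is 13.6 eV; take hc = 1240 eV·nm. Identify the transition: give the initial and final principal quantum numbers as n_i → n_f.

The photon energy is ΔE = hc/λ = 1240 / 13.5 = 91.85 eV.
With Z = 3, ΔE = 122.4 × (1/n_f² − 1/n_i²), so 1/n_f² − 1/n_i² = 0.7504.
Trying n_f = 1 gives 1/n_i² = 0.2496, i.e. n_i ≈ 2; this pair matches.

n_i = 2, n_f = 1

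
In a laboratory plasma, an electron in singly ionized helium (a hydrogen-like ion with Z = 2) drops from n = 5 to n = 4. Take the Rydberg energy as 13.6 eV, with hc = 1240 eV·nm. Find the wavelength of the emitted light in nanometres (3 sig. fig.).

For Z = 2 the level energies scale as Z², so the effective Rydberg energy is 13.6 × 4 = 54.40 eV.
ΔE = 54.40 × (1/4² − 1/5²) = 54.40 × 0.02250 = 1.224 eV.
λ = hc/ΔE = 1240 / 1.224 = 1010 nm.

1010 nm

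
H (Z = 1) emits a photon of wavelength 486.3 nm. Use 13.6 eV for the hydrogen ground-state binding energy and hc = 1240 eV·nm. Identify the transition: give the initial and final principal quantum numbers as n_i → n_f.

The photon energy is ΔE = hc/λ = 1240 / 486.3 = 2.550 eV.
With Z = 1, ΔE = 13.60 × (1/n_f² − 1/n_i²), so 1/n_f² − 1/n_i² = 0.1875.
Trying n_f = 2 gives 1/n_i² = 0.06251, i.e. n_i ≈ 4; this pair matches.

n_i = 4, n_f = 2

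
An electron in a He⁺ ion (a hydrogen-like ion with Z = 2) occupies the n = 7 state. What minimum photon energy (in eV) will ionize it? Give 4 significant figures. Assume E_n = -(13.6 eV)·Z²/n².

1.110 eV

E_n = −13.6 Z²/n² = −54.40/n² eV for Z = 2.
E_7 = −54.40/49 = −1.110 eV, so ionization (to E = 0) requires 1.110 eV.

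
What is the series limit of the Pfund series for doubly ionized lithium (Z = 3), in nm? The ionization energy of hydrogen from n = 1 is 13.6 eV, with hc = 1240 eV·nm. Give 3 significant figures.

253 nm

The Pfund series has lower level n_f = 5; the series limit corresponds to n_i → ∞.
ΔE_max = 13.6 × 9 / 5² = 4.896 eV.
λ_min = 1240 / 4.896 = 253 nm.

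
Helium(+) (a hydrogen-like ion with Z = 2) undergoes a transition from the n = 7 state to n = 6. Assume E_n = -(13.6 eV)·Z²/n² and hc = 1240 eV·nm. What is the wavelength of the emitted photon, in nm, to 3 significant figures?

For Z = 2 the level energies scale as Z², so the effective Rydberg energy is 13.6 × 4 = 54.40 eV.
ΔE = 54.40 × (1/6² − 1/7²) = 54.40 × 0.007370 = 0.4009 eV.
λ = hc/ΔE = 1240 / 0.4009 = 3090 nm.

3090 nm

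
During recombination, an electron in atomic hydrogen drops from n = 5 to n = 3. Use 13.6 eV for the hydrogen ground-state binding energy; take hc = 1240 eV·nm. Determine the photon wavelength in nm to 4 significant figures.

1282 nm

ΔE = 13.60 × (1/3² − 1/5²) = 13.60 × 0.07111 = 0.9671 eV.
λ = hc/ΔE = 1240 / 0.9671 = 1282 nm.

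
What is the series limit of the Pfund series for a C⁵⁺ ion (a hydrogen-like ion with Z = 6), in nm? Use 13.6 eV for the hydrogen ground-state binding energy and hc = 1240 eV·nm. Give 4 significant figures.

63.32 nm

The Pfund series has lower level n_f = 5; the series limit corresponds to n_i → ∞.
ΔE_max = 13.6 × 36 / 5² = 19.58 eV.
λ_min = 1240 / 19.58 = 63.32 nm.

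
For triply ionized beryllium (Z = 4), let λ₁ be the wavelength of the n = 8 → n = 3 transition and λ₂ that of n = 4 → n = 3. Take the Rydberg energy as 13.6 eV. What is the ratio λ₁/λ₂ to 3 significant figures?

0.509

λ ∝ 1/ΔE ∝ 1/(1/n_f² − 1/n_i²), and the Z² and hc factors cancel in the ratio.
λ₁/λ₂ = (1/3² − 1/4²)/(1/3² − 1/8²) = 0.04861/0.09549 = 0.509.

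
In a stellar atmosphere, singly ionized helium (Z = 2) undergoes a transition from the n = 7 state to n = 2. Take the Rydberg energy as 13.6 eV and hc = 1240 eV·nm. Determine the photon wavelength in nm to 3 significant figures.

For Z = 2 the level energies scale as Z², so the effective Rydberg energy is 13.6 × 4 = 54.40 eV.
ΔE = 54.40 × (1/2² − 1/7²) = 54.40 × 0.2296 = 12.49 eV.
λ = hc/ΔE = 1240 / 12.49 = 99.3 nm.

99.3 nm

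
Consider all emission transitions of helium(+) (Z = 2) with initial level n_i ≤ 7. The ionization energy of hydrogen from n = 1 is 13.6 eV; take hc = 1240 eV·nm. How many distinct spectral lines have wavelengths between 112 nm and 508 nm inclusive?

6

Enumerate all n_i → n_f pairs with 1 ≤ n_f < n_i ≤ 7 and compute λ = 1240 / [13.6·4·(1/n_f² − 1/n_i²)].
Lines falling in [112, 508] nm: 4→2 (121.6 nm), 3→2 (164.1 nm), 7→3 (251.3 nm), 6→3 (273.5 nm), 5→3 (320.5 nm), 4→3 (468.9 nm).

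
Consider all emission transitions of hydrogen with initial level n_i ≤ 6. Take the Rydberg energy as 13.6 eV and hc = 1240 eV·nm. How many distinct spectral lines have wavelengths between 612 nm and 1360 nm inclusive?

3

Enumerate all n_i → n_f pairs with 1 ≤ n_f < n_i ≤ 6 and compute λ = 1240 / [13.6·1·(1/n_f² − 1/n_i²)].
Lines falling in [612, 1360] nm: 3→2 (656.5 nm), 6→3 (1094 nm), 5→3 (1282 nm).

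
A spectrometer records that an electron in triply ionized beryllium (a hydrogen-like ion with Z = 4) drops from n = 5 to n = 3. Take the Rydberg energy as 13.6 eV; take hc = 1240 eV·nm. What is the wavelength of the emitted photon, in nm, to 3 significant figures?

80.1 nm

For Z = 4 the level energies scale as Z², so the effective Rydberg energy is 13.6 × 16 = 217.6 eV.
ΔE = 217.6 × (1/3² − 1/5²) = 217.6 × 0.07111 = 15.47 eV.
λ = hc/ΔE = 1240 / 15.47 = 80.1 nm.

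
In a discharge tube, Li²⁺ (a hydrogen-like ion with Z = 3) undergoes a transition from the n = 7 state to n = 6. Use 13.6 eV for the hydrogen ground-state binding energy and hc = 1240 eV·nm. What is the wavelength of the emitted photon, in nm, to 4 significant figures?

1375 nm

For Z = 3 the level energies scale as Z², so the effective Rydberg energy is 13.6 × 9 = 122.4 eV.
ΔE = 122.4 × (1/6² − 1/7²) = 122.4 × 0.007370 = 0.9020 eV.
λ = hc/ΔE = 1240 / 0.9020 = 1375 nm.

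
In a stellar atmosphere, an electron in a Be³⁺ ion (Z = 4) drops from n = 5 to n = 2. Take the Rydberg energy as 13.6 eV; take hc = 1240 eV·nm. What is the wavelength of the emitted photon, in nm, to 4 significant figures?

For Z = 4 the level energies scale as Z², so the effective Rydberg energy is 13.6 × 16 = 217.6 eV.
ΔE = 217.6 × (1/2² − 1/5²) = 217.6 × 0.2100 = 45.70 eV.
λ = hc/ΔE = 1240 / 45.70 = 27.14 nm.

27.14 nm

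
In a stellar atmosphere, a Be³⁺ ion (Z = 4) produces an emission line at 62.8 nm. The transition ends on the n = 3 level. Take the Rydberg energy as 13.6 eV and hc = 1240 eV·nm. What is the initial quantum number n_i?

n_i = 7

The photon energy is ΔE = hc/λ = 1240 / 62.8 = 19.75 eV.
With Z = 4, ΔE = 217.6 × (1/n_f² − 1/n_i²), so 1/n_f² − 1/n_i² = 0.09074.
With n_f = 3: 1/n_i² = 1/9 − 0.09074 = 0.02037, so n_i ≈ 7.01.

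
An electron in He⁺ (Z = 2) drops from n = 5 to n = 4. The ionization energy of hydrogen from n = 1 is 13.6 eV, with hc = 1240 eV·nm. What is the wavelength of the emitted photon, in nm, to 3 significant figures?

1010 nm

For Z = 2 the level energies scale as Z², so the effective Rydberg energy is 13.6 × 4 = 54.40 eV.
ΔE = 54.40 × (1/4² − 1/5²) = 54.40 × 0.02250 = 1.224 eV.
λ = hc/ΔE = 1240 / 1.224 = 1010 nm.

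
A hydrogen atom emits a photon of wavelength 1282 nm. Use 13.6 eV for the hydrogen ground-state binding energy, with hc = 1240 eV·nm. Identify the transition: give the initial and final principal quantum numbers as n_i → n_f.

n_i = 5, n_f = 3

The photon energy is ΔE = hc/λ = 1240 / 1282 = 0.9672 eV.
With Z = 1, ΔE = 13.60 × (1/n_f² − 1/n_i²), so 1/n_f² − 1/n_i² = 0.07112.
Trying n_f = 3 gives 1/n_i² = 0.03999, i.e. n_i ≈ 5; this pair matches.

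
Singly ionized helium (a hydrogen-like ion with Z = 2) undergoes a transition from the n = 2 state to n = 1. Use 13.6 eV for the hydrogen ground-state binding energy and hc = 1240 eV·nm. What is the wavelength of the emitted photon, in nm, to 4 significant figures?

30.39 nm

For Z = 2 the level energies scale as Z², so the effective Rydberg energy is 13.6 × 4 = 54.40 eV.
ΔE = 54.40 × (1/1² − 1/2²) = 54.40 × 0.7500 = 40.80 eV.
λ = hc/ΔE = 1240 / 40.80 = 30.39 nm.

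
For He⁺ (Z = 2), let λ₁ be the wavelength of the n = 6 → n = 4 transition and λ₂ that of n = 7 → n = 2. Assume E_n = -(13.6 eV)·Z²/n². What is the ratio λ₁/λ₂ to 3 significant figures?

6.61

λ ∝ 1/ΔE ∝ 1/(1/n_f² − 1/n_i²), and the Z² and hc factors cancel in the ratio.
λ₁/λ₂ = (1/2² − 1/7²)/(1/4² − 1/6²) = 0.2296/0.03472 = 6.61.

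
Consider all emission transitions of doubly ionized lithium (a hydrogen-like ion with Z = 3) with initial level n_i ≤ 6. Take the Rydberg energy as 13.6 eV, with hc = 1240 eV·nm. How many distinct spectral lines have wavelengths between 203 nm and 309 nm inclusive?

Enumerate all n_i → n_f pairs with 1 ≤ n_f < n_i ≤ 6 and compute λ = 1240 / [13.6·9·(1/n_f² − 1/n_i²)].
Lines falling in [203, 309] nm: 4→3 (208.4 nm), 6→4 (291.8 nm).

2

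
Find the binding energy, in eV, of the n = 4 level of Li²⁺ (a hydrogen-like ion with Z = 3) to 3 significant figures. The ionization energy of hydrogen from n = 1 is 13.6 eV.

E_n = −13.6 Z²/n² = −122.4/n² eV for Z = 3.
E_4 = −122.4/16 = −7.65 eV, so ionization (to E = 0) requires 7.65 eV.

7.65 eV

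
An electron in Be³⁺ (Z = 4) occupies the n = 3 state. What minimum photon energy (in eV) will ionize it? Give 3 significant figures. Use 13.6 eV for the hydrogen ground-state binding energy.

24.2 eV

E_n = −13.6 Z²/n² = −217.6/n² eV for Z = 4.
E_3 = −217.6/9 = −24.2 eV, so ionization (to E = 0) requires 24.2 eV.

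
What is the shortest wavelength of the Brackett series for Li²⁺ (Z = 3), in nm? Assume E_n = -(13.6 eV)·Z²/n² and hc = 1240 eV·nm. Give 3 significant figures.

The Brackett series has lower level n_f = 4; the series limit corresponds to n_i → ∞.
ΔE_max = 13.6 × 9 / 4² = 7.650 eV.
λ_min = 1240 / 7.650 = 162 nm.

162 nm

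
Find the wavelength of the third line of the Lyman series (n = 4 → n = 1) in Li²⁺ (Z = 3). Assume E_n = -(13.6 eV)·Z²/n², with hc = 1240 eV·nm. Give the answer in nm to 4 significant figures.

The Lyman series terminates on n_f = 1; the third line has n_i = 1+3 = 4.
ΔE = 122.4 × (1/1² − 1/4²) = 114.8 eV.
λ = 1240 / 114.8 = 10.81 nm.

10.81 nm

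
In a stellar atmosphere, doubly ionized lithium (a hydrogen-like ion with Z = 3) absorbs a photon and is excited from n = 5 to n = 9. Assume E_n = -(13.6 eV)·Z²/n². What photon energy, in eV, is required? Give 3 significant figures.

The Bohr energies scale as Z², so for Z = 3: E_n = −122.4/n² eV.
E_9 = −122.4/81 = −1.511 eV and E_5 = −122.4/25 = −4.896 eV.
The photon energy is |E_9 − E_5| = 3.38 eV.

3.38 eV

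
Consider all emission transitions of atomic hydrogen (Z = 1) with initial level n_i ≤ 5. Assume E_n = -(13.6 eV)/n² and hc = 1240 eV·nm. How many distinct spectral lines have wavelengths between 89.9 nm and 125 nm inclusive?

Enumerate all n_i → n_f pairs with 1 ≤ n_f < n_i ≤ 5 and compute λ = 1240 / [13.6·1·(1/n_f² − 1/n_i²)].
Lines falling in [89.9, 125] nm: 5→1 (94.98 nm), 4→1 (97.25 nm), 3→1 (102.6 nm), 2→1 (121.6 nm).

4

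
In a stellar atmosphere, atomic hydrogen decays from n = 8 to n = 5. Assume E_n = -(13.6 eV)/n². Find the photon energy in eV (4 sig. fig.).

0.3315 eV

E_8 = −13.60/64 = −0.2125 eV and E_5 = −13.60/25 = −0.5440 eV.
The photon energy is |E_8 − E_5| = 0.3315 eV.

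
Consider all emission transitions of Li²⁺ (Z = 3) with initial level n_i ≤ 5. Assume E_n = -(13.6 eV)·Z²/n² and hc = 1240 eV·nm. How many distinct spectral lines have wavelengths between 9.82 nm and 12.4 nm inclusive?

Enumerate all n_i → n_f pairs with 1 ≤ n_f < n_i ≤ 5 and compute λ = 1240 / [13.6·9·(1/n_f² − 1/n_i²)].
Lines falling in [9.82, 12.4] nm: 5→1 (10.55 nm), 4→1 (10.81 nm), 3→1 (11.40 nm).

3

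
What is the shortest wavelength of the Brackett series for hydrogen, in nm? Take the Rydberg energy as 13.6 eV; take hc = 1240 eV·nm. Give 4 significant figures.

The Brackett series has lower level n_f = 4; the series limit corresponds to n_i → ∞.
ΔE_max = 13.6 × 1 / 4² = 0.8500 eV.
λ_min = 1240 / 0.8500 = 1459 nm.

1459 nm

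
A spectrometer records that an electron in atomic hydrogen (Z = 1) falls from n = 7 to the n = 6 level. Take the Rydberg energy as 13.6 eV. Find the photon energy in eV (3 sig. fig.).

E_7 = −13.60/49 = −0.2776 eV and E_6 = −13.60/36 = −0.3778 eV.
The photon energy is |E_7 − E_6| = 0.100 eV.

0.100 eV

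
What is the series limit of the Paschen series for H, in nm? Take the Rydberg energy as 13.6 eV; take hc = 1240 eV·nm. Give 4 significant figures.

820.6 nm

The Paschen series has lower level n_f = 3; the series limit corresponds to n_i → ∞.
ΔE_max = 13.6 × 1 / 3² = 1.511 eV.
λ_min = 1240 / 1.511 = 820.6 nm.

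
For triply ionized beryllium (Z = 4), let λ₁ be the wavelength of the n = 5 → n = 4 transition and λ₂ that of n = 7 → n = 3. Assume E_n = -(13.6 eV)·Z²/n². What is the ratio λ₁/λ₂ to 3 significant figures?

4.03

λ ∝ 1/ΔE ∝ 1/(1/n_f² − 1/n_i²), and the Z² and hc factors cancel in the ratio.
λ₁/λ₂ = (1/3² − 1/7²)/(1/4² − 1/5²) = 0.09070/0.02250 = 4.03.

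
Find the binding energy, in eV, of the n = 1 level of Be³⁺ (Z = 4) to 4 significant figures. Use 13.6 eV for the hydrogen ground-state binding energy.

217.6 eV

E_n = −13.6 Z²/n² = −217.6/n² eV for Z = 4.
E_1 = −217.6/1 = −217.6 eV, so ionization (to E = 0) requires 217.6 eV.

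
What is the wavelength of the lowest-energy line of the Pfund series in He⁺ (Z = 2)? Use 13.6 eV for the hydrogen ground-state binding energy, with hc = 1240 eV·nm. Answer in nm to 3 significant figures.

The Pfund series terminates on n_f = 5; the first line has n_i = 5+1 = 6.
ΔE = 54.40 × (1/5² − 1/6²) = 0.6649 eV.
λ = 1240 / 0.6649 = 1860 nm.

1860 nm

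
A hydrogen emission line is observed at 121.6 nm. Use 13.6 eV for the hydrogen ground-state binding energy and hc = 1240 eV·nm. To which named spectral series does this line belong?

ΔE = 1240/121.6 = 10.20 eV.
This matches 13.6 × (1/1² − 1/2²), so n_f = 1: the Lyman series.

Lyman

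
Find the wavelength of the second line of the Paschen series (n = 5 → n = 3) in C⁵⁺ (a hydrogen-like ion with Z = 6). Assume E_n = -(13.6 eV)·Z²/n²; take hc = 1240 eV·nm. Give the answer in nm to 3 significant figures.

35.6 nm

The Paschen series terminates on n_f = 3; the second line has n_i = 3+2 = 5.
ΔE = 489.6 × (1/3² − 1/5²) = 34.82 eV.
λ = 1240 / 34.82 = 35.6 nm.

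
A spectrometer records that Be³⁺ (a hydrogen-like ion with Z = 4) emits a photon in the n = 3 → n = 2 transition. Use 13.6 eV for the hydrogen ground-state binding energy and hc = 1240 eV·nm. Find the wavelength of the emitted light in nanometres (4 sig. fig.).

For Z = 4 the level energies scale as Z², so the effective Rydberg energy is 13.6 × 16 = 217.6 eV.
ΔE = 217.6 × (1/2² − 1/3²) = 217.6 × 0.1389 = 30.22 eV.
λ = hc/ΔE = 1240 / 30.22 = 41.03 nm.

41.03 nm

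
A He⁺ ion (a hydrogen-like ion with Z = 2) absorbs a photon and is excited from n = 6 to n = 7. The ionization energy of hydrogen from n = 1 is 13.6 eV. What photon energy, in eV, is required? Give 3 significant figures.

The Bohr energies scale as Z², so for Z = 2: E_n = −54.40/n² eV.
E_7 = −54.40/49 = −1.110 eV and E_6 = −54.40/36 = −1.511 eV.
The photon energy is |E_7 − E_6| = 0.401 eV.

0.401 eV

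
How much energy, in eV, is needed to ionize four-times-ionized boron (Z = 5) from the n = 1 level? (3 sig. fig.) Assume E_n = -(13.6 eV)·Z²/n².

340 eV

E_n = −13.6 Z²/n² = −340.0/n² eV for Z = 5.
E_1 = −340.0/1 = −340 eV, so ionization (to E = 0) requires 340 eV.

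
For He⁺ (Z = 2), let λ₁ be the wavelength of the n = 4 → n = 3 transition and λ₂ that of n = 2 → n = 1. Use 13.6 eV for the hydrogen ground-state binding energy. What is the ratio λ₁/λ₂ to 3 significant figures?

λ ∝ 1/ΔE ∝ 1/(1/n_f² − 1/n_i²), and the Z² and hc factors cancel in the ratio.
λ₁/λ₂ = (1/1² − 1/2²)/(1/3² − 1/4²) = 0.7500/0.04861 = 15.4.

15.4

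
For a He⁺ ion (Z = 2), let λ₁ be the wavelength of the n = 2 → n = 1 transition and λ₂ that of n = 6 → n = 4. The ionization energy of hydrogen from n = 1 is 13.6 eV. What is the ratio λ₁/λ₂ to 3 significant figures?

0.0463

λ ∝ 1/ΔE ∝ 1/(1/n_f² − 1/n_i²), and the Z² and hc factors cancel in the ratio.
λ₁/λ₂ = (1/4² − 1/6²)/(1/1² − 1/2²) = 0.03472/0.7500 = 0.0463.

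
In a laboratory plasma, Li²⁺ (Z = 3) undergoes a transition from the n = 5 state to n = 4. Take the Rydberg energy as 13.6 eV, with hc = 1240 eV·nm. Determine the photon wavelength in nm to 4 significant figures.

450.3 nm

For Z = 3 the level energies scale as Z², so the effective Rydberg energy is 13.6 × 9 = 122.4 eV.
ΔE = 122.4 × (1/4² − 1/5²) = 122.4 × 0.02250 = 2.754 eV.
λ = hc/ΔE = 1240 / 2.754 = 450.3 nm.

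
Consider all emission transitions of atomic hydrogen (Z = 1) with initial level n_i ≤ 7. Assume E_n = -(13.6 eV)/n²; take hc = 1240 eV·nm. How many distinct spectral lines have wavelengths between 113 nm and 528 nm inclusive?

5

Enumerate all n_i → n_f pairs with 1 ≤ n_f < n_i ≤ 7 and compute λ = 1240 / [13.6·1·(1/n_f² − 1/n_i²)].
Lines falling in [113, 528] nm: 2→1 (121.6 nm), 7→2 (397.1 nm), 6→2 (410.3 nm), 5→2 (434.2 nm), 4→2 (486.3 nm).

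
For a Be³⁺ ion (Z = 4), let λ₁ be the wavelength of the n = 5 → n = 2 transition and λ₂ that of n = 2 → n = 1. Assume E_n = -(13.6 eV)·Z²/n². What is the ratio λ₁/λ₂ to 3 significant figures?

3.57

λ ∝ 1/ΔE ∝ 1/(1/n_f² − 1/n_i²), and the Z² and hc factors cancel in the ratio.
λ₁/λ₂ = (1/1² − 1/2²)/(1/2² − 1/5²) = 0.7500/0.2100 = 3.57.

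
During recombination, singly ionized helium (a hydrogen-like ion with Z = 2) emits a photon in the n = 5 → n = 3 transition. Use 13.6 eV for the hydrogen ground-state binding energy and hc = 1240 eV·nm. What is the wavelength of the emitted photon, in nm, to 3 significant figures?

For Z = 2 the level energies scale as Z², so the effective Rydberg energy is 13.6 × 4 = 54.40 eV.
ΔE = 54.40 × (1/3² − 1/5²) = 54.40 × 0.07111 = 3.868 eV.
λ = hc/ΔE = 1240 / 3.868 = 321 nm.

321 nm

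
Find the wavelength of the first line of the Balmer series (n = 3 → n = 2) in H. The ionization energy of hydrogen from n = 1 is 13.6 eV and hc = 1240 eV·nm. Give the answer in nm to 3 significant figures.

656 nm

The Balmer series terminates on n_f = 2; the first line has n_i = 2+1 = 3.
ΔE = 13.60 × (1/2² − 1/3²) = 1.889 eV.
λ = 1240 / 1.889 = 656 nm.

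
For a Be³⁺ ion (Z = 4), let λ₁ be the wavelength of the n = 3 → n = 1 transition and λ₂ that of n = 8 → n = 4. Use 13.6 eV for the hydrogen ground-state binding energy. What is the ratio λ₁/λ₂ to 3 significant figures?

0.0527

λ ∝ 1/ΔE ∝ 1/(1/n_f² − 1/n_i²), and the Z² and hc factors cancel in the ratio.
λ₁/λ₂ = (1/4² − 1/8²)/(1/1² − 1/3²) = 0.04688/0.8889 = 0.0527.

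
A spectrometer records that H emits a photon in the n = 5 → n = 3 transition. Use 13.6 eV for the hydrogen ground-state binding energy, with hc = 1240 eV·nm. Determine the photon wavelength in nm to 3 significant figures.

ΔE = 13.60 × (1/3² − 1/5²) = 13.60 × 0.07111 = 0.9671 eV.
λ = hc/ΔE = 1240 / 0.9671 = 1280 nm.

1280 nm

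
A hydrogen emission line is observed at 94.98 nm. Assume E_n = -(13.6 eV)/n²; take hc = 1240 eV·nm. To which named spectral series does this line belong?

Lyman

ΔE = 1240/94.98 = 13.06 eV.
This matches 13.6 × (1/1² − 1/5²), so n_f = 1: the Lyman series.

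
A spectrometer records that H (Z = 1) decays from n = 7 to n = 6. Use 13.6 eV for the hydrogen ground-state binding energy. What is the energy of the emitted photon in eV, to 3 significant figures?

E_7 = −13.60/49 = −0.2776 eV and E_6 = −13.60/36 = −0.3778 eV.
The photon energy is |E_7 − E_6| = 0.100 eV.

0.100 eV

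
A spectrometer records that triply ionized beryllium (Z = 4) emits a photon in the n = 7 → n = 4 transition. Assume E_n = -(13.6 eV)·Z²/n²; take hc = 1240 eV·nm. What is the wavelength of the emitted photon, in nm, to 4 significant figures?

135.4 nm

For Z = 4 the level energies scale as Z², so the effective Rydberg energy is 13.6 × 16 = 217.6 eV.
ΔE = 217.6 × (1/4² − 1/7²) = 217.6 × 0.04209 = 9.159 eV.
λ = hc/ΔE = 1240 / 9.159 = 135.4 nm.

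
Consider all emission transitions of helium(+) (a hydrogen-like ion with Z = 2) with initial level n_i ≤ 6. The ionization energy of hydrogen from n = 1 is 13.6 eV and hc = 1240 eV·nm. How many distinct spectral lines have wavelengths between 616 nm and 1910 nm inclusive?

3

Enumerate all n_i → n_f pairs with 1 ≤ n_f < n_i ≤ 6 and compute λ = 1240 / [13.6·4·(1/n_f² − 1/n_i²)].
Lines falling in [616, 1910] nm: 6→4 (656.5 nm), 5→4 (1013 nm), 6→5 (1865 nm).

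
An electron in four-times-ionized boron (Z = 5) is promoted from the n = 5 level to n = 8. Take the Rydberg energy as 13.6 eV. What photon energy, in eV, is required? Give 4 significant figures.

8.288 eV

The Bohr energies scale as Z², so for Z = 5: E_n = −340.0/n² eV.
E_8 = −340.0/64 = −5.313 eV and E_5 = −340.0/25 = −13.60 eV.
The photon energy is |E_8 − E_5| = 8.288 eV.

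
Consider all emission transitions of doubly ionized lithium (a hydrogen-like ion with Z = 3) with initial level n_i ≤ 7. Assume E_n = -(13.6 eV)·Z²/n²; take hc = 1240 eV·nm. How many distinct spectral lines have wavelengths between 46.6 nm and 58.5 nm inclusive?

2

Enumerate all n_i → n_f pairs with 1 ≤ n_f < n_i ≤ 7 and compute λ = 1240 / [13.6·9·(1/n_f² − 1/n_i²)].
Lines falling in [46.6, 58.5] nm: 5→2 (48.24 nm), 4→2 (54.03 nm).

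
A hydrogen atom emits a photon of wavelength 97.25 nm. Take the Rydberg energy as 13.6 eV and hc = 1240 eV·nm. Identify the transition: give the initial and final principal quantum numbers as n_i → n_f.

The photon energy is ΔE = hc/λ = 1240 / 97.25 = 12.75 eV.
With Z = 1, ΔE = 13.60 × (1/n_f² − 1/n_i²), so 1/n_f² − 1/n_i² = 0.9375.
Trying n_f = 1 gives 1/n_i² = 0.06245, i.e. n_i ≈ 4; this pair matches.

n_i = 4, n_f = 1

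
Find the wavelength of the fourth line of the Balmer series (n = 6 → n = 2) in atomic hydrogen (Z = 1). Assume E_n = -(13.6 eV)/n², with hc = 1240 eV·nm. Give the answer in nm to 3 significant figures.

410 nm

The Balmer series terminates on n_f = 2; the fourth line has n_i = 2+4 = 6.
ΔE = 13.60 × (1/2² − 1/6²) = 3.022 eV.
λ = 1240 / 3.022 = 410 nm.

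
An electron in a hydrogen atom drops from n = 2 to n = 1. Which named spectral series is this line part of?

The series is set by the lower level: n_f = 1 is the Lyman series.

Lyman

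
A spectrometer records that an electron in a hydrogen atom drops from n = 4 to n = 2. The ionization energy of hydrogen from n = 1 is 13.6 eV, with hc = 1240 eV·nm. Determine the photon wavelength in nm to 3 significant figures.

ΔE = 13.60 × (1/2² − 1/4²) = 13.60 × 0.1875 = 2.550 eV.
λ = hc/ΔE = 1240 / 2.550 = 486 nm.

486 nm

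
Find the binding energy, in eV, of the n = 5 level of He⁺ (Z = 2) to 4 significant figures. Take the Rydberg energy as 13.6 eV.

E_n = −13.6 Z²/n² = −54.40/n² eV for Z = 2.
E_5 = −54.40/25 = −2.176 eV, so ionization (to E = 0) requires 2.176 eV.

2.176 eV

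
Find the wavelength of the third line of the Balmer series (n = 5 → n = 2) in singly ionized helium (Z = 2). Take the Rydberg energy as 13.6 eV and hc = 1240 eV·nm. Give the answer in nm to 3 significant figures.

The Balmer series terminates on n_f = 2; the third line has n_i = 2+3 = 5.
ΔE = 54.40 × (1/2² − 1/5²) = 11.42 eV.
λ = 1240 / 11.42 = 109 nm.

109 nm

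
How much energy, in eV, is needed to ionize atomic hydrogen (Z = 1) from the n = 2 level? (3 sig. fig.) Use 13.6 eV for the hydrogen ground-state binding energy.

E_2 = −13.60/4 = −3.40 eV, so ionization (to E = 0) requires 3.40 eV.

3.40 eV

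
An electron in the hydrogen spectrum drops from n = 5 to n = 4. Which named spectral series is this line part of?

The series is set by the lower level: n_f = 4 is the Brackett series.

Brackett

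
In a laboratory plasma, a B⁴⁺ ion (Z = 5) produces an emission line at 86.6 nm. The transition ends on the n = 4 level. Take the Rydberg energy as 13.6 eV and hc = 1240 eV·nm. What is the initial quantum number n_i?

n_i = 7

The photon energy is ΔE = hc/λ = 1240 / 86.6 = 14.32 eV.
With Z = 5, ΔE = 340.0 × (1/n_f² − 1/n_i²), so 1/n_f² − 1/n_i² = 0.04211.
With n_f = 4: 1/n_i² = 1/16 − 0.04211 = 0.02039, so n_i ≈ 7.00.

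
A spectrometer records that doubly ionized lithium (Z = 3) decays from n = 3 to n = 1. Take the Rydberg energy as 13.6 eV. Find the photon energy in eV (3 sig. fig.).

The Bohr energies scale as Z², so for Z = 3: E_n = −122.4/n² eV.
E_3 = −122.4/9 = −13.60 eV and E_1 = −122.4/1 = −122.4 eV.
The photon energy is |E_3 − E_1| = 109 eV.

109 eV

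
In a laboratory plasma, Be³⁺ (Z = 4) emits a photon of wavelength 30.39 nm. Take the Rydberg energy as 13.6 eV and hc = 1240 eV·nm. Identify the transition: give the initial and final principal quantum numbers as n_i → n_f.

The photon energy is ΔE = hc/λ = 1240 / 30.39 = 40.80 eV.
With Z = 4, ΔE = 217.6 × (1/n_f² − 1/n_i²), so 1/n_f² − 1/n_i² = 0.1875.
Trying n_f = 2 gives 1/n_i² = 0.06249, i.e. n_i ≈ 4; this pair matches.

n_i = 4, n_f = 2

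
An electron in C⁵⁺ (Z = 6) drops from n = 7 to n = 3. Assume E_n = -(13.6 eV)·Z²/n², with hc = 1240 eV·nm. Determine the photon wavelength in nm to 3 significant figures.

27.9 nm

For Z = 6 the level energies scale as Z², so the effective Rydberg energy is 13.6 × 36 = 489.6 eV.
ΔE = 489.6 × (1/3² − 1/7²) = 489.6 × 0.09070 = 44.41 eV.
λ = hc/ΔE = 1240 / 44.41 = 27.9 nm.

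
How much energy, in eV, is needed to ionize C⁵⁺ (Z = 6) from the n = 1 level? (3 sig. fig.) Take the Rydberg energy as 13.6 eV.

490 eV

E_n = −13.6 Z²/n² = −489.6/n² eV for Z = 6.
E_1 = −489.6/1 = −490 eV, so ionization (to E = 0) requires 490 eV.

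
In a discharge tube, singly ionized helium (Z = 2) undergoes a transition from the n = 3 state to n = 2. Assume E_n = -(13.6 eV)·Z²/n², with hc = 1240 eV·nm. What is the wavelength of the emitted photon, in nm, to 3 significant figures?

For Z = 2 the level energies scale as Z², so the effective Rydberg energy is 13.6 × 4 = 54.40 eV.
ΔE = 54.40 × (1/2² − 1/3²) = 54.40 × 0.1389 = 7.556 eV.
λ = hc/ΔE = 1240 / 7.556 = 164 nm.

164 nm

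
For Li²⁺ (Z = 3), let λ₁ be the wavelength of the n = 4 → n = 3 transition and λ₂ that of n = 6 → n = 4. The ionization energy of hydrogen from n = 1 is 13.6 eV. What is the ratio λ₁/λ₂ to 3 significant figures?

λ ∝ 1/ΔE ∝ 1/(1/n_f² − 1/n_i²), and the Z² and hc factors cancel in the ratio.
λ₁/λ₂ = (1/4² − 1/6²)/(1/3² − 1/4²) = 0.03472/0.04861 = 0.714.

0.714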